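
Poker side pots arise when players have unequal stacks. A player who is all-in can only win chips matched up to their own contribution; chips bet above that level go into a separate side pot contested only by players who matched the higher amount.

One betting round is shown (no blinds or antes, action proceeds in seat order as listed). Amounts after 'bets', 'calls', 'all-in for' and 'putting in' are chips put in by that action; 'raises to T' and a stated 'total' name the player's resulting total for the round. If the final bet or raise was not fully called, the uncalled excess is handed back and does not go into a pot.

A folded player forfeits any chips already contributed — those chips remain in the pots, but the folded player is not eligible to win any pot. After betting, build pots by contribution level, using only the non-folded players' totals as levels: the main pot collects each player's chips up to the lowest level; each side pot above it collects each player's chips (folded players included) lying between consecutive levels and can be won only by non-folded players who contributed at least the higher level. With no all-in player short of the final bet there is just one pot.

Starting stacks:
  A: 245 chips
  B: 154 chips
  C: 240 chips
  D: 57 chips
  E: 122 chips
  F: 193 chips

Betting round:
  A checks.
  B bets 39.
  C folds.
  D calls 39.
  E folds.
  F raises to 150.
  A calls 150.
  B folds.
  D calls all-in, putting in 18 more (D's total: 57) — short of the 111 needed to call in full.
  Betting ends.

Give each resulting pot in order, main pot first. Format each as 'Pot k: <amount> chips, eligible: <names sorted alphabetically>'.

Pot 1: 210 chips, eligible: A, D, F
Pot 2: 186 chips, eligible: A, F

Derivation:
Contributions: A=150, B=39, D=57, F=150
Folded: B, C, E
Pot levels (distinct totals of non-folded players): 57, 150
Layer 1-57: A 57 + B 39 + D 57 + F 57 = 210 chips; eligible A, D, F
Layer 58-150: 93 each from A, F = 93*2 = 186 chips; eligible A, F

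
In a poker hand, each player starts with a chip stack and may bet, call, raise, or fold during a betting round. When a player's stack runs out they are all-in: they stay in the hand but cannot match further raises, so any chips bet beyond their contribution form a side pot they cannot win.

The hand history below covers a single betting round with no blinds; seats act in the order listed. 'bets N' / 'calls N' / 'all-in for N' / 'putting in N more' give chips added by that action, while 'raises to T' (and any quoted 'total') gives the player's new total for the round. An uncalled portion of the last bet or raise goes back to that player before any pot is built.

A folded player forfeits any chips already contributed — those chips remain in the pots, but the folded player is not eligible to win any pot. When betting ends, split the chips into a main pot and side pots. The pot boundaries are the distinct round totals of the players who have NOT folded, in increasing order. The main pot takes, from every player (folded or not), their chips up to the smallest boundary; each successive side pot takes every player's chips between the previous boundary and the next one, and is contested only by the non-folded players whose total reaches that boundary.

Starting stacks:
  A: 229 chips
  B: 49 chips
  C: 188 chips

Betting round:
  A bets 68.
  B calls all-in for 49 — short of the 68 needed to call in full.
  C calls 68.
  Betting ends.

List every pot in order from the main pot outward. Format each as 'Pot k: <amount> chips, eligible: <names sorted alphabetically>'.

Contributions: A=68, B=49, C=68
Pot levels (distinct totals of non-folded players): 49, 68
Layer 1-49: 49 each from A, B, C = 49*3 = 147 chips; eligible A, B, C
Layer 50-68: 19 each from A, C = 19*2 = 38 chips; eligible A, C

Pot 1: 147 chips, eligible: A, B, C
Pot 2: 38 chips, eligible: A, C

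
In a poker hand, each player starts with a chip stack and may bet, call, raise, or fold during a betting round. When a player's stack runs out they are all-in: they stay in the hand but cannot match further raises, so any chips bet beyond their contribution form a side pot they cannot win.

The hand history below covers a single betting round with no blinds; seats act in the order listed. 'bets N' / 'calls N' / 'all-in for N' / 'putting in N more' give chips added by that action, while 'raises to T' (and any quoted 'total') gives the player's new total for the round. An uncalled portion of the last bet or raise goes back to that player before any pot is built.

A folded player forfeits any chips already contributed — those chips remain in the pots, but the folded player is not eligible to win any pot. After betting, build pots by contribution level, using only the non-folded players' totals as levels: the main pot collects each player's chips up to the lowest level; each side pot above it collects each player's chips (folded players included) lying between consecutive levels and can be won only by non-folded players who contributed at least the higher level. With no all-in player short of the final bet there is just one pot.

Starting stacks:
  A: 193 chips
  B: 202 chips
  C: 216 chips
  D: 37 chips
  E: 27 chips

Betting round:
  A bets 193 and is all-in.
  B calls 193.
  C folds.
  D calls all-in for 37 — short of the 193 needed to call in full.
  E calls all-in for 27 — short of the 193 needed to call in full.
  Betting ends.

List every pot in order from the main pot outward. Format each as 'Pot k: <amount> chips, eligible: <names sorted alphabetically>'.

Contributions: A=193, B=193, D=37, E=27
Folded: C
Pot levels (distinct totals of non-folded players): 27, 37, 193
Layer 1-27: 27 each from A, B, D, E = 27*4 = 108 chips; eligible A, B, D, E
Layer 28-37: 10 each from A, B, D = 10*3 = 30 chips; eligible A, B, D
Layer 38-193: 156 each from A, B = 156*2 = 312 chips; eligible A, B

Pot 1: 108 chips, eligible: A, B, D, E
Pot 2: 30 chips, eligible: A, B, D
Pot 3: 312 chips, eligible: A, B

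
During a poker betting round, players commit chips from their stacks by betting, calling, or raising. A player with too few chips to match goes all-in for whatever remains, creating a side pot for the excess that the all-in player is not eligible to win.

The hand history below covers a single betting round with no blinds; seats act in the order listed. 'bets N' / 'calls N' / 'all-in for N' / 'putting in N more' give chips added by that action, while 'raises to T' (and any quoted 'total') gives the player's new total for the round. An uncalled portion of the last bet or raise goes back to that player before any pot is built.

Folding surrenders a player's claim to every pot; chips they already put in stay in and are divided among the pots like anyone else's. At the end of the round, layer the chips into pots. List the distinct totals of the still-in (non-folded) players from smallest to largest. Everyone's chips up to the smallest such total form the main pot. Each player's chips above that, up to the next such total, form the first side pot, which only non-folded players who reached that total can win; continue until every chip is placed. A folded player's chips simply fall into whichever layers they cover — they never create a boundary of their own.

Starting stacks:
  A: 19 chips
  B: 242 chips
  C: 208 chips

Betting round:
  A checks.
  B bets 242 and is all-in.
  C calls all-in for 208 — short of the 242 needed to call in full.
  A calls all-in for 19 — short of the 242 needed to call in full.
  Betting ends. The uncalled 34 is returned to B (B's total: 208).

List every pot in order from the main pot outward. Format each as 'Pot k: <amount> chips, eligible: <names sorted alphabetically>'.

Contributions (after 34 returned to B): A=19, B=208, C=208
Pot levels (distinct totals of non-folded players): 19, 208
Layer 1-19: 19 each from A, B, C = 19*3 = 57 chips; eligible A, B, C
Layer 20-208: 189 each from B, C = 189*2 = 378 chips; eligible B, C

Pot 1: 57 chips, eligible: A, B, C
Pot 2: 378 chips, eligible: B, C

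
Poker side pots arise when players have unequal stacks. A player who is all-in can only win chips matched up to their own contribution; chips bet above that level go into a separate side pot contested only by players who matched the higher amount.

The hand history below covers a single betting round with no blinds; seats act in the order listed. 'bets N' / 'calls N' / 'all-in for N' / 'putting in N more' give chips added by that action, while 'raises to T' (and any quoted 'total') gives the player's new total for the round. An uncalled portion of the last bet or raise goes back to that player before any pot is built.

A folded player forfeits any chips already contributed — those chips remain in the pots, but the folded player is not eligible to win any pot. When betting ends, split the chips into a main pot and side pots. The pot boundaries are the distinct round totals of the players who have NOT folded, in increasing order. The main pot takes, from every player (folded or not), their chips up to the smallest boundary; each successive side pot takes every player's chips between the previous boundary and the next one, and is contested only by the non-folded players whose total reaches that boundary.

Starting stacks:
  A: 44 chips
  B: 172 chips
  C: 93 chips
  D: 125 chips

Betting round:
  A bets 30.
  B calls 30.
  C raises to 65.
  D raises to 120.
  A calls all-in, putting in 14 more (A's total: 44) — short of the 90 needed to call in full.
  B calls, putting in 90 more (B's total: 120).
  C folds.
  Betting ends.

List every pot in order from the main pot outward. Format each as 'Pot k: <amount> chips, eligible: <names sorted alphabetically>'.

Contributions: A=44, B=120, C=65, D=120
Folded: C
Pot levels (distinct totals of non-folded players): 44, 120
Layer 1-44: 44 each from A, B, C, D = 44*4 = 176 chips; eligible A, B, D
Layer 45-120: B 76 + C 21 + D 76 = 173 chips; eligible B, D

Pot 1: 176 chips, eligible: A, B, D
Pot 2: 173 chips, eligible: B, D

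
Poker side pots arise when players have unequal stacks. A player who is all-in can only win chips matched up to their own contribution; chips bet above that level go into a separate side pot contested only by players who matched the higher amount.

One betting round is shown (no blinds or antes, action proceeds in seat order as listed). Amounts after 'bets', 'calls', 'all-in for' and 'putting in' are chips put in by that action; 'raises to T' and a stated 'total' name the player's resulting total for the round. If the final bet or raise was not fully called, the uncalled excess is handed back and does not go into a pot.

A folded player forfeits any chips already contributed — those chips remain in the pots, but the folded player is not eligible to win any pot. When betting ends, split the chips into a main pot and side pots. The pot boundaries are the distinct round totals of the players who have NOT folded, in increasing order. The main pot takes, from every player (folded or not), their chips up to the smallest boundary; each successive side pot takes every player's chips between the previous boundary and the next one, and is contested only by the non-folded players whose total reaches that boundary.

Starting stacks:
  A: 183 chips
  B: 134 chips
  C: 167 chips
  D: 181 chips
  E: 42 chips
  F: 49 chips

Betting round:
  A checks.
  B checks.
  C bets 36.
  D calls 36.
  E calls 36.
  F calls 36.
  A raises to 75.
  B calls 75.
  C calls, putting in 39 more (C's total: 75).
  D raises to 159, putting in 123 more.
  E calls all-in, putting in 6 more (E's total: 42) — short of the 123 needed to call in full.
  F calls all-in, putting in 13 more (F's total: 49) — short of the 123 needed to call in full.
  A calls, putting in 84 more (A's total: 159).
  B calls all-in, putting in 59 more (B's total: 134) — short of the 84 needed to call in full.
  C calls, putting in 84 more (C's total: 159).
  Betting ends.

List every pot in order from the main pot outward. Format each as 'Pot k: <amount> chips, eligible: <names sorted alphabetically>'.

Pot 1: 252 chips, eligible: A, B, C, D, E, F
Pot 2: 35 chips, eligible: A, B, C, D, F
Pot 3: 340 chips, eligible: A, B, C, D
Pot 4: 75 chips, eligible: A, C, D

Derivation:
Contributions: A=159, B=134, C=159, D=159, E=42, F=49
Pot levels (distinct totals of non-folded players): 42, 49, 134, 159
Layer 1-42: 42 each from A, B, C, D, E, F = 42*6 = 252 chips; eligible A, B, C, D, E, F
Layer 43-49: 7 each from A, B, C, D, F = 7*5 = 35 chips; eligible A, B, C, D, F
Layer 50-134: 85 each from A, B, C, D = 85*4 = 340 chips; eligible A, B, C, D
Layer 135-159: 25 each from A, C, D = 25*3 = 75 chips; eligible A, C, D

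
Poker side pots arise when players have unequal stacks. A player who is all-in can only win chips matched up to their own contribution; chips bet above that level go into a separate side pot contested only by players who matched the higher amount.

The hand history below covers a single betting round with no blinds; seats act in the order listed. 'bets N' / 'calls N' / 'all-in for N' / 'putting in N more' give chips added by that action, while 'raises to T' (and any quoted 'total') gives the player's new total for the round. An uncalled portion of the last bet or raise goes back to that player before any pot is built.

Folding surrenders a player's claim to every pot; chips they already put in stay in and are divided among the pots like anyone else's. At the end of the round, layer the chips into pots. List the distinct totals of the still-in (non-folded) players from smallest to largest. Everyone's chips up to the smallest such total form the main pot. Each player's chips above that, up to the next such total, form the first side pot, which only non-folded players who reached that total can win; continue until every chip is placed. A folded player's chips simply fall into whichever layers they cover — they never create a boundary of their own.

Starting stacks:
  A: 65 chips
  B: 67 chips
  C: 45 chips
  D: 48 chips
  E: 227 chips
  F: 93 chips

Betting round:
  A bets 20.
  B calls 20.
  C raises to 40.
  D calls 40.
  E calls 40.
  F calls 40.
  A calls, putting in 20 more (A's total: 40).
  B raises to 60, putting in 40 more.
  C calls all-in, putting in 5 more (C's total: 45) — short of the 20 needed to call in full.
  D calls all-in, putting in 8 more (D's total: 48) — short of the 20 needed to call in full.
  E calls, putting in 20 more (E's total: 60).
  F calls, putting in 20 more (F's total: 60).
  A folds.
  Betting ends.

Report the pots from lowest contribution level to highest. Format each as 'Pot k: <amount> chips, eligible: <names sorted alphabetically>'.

Contributions: A=40, B=60, C=45, D=48, E=60, F=60
Folded: A
Pot levels (distinct totals of non-folded players): 45, 48, 60
Layer 1-45: A 40 + B 45 + C 45 + D 45 + E 45 + F 45 = 265 chips; eligible B, C, D, E, F
Layer 46-48: 3 each from B, D, E, F = 3*4 = 12 chips; eligible B, D, E, F
Layer 49-60: 12 each from B, E, F = 12*3 = 36 chips; eligible B, E, F

Pot 1: 265 chips, eligible: B, C, D, E, F
Pot 2: 12 chips, eligible: B, D, E, F
Pot 3: 36 chips, eligible: B, E, F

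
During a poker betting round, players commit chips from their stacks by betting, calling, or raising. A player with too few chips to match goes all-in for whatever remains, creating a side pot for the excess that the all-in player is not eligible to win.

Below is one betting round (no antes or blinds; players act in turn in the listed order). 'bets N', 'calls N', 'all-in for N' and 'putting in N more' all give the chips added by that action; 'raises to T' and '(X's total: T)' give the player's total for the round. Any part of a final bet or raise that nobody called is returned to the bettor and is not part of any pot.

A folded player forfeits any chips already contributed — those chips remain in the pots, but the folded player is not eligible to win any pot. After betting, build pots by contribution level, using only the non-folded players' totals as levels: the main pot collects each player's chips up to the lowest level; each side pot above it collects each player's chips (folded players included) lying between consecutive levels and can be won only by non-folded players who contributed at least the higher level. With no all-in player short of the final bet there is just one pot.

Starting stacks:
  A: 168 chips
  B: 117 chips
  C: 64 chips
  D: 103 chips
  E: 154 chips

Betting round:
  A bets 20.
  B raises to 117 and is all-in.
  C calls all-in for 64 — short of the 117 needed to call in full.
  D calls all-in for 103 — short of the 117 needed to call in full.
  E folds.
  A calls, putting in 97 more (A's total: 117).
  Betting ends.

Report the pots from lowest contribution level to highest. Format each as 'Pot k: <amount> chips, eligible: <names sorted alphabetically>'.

Pot 1: 256 chips, eligible: A, B, C, D
Pot 2: 117 chips, eligible: A, B, D
Pot 3: 28 chips, eligible: A, B

Derivation:
Contributions: A=117, B=117, C=64, D=103
Folded: E
Pot levels (distinct totals of non-folded players): 64, 103, 117
Layer 1-64: 64 each from A, B, C, D = 64*4 = 256 chips; eligible A, B, C, D
Layer 65-103: 39 each from A, B, D = 39*3 = 117 chips; eligible A, B, D
Layer 104-117: 14 each from A, B = 14*2 = 28 chips; eligible A, B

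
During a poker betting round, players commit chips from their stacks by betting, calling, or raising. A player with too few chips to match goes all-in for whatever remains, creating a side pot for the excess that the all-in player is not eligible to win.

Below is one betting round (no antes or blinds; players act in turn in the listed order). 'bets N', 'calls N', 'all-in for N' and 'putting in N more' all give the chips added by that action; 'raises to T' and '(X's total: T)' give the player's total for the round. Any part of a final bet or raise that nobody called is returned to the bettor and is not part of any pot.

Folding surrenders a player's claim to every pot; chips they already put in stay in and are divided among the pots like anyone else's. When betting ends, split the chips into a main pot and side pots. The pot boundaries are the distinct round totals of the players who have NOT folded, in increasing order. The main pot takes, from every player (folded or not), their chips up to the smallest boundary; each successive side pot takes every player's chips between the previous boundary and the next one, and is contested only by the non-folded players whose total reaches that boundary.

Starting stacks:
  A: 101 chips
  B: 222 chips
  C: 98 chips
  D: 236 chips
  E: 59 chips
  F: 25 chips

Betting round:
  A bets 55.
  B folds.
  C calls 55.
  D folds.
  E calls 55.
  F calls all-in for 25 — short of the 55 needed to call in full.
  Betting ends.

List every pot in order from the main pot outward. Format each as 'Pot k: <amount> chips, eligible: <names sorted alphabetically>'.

Contributions: A=55, C=55, E=55, F=25
Folded: B, D
Pot levels (distinct totals of non-folded players): 25, 55
Layer 1-25: 25 each from A, C, E, F = 25*4 = 100 chips; eligible A, C, E, F
Layer 26-55: 30 each from A, C, E = 30*3 = 90 chips; eligible A, C, E

Pot 1: 100 chips, eligible: A, C, E, F
Pot 2: 90 chips, eligible: A, C, E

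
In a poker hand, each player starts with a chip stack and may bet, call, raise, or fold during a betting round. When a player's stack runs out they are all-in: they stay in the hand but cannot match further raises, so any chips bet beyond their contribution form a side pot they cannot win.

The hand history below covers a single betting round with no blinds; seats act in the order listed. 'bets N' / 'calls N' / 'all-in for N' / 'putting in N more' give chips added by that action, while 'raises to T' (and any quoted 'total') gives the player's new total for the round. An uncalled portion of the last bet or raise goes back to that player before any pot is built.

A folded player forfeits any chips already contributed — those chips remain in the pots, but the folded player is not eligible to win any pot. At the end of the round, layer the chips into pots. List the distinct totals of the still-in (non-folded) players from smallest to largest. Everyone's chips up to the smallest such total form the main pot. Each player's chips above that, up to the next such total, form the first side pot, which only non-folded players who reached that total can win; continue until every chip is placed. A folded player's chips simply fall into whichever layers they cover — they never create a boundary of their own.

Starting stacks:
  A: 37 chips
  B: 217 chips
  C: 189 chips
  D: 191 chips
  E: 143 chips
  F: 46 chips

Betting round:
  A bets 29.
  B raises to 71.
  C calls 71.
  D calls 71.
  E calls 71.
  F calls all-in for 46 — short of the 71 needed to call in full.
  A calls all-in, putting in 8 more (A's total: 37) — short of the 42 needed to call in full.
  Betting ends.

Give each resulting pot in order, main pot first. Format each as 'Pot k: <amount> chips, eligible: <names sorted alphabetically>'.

Contributions: A=37, B=71, C=71, D=71, E=71, F=46
Pot levels (distinct totals of non-folded players): 37, 46, 71
Layer 1-37: 37 each from A, B, C, D, E, F = 37*6 = 222 chips; eligible A, B, C, D, E, F
Layer 38-46: 9 each from B, C, D, E, F = 9*5 = 45 chips; eligible B, C, D, E, F
Layer 47-71: 25 each from B, C, D, E = 25*4 = 100 chips; eligible B, C, D, E

Pot 1: 222 chips, eligible: A, B, C, D, E, F
Pot 2: 45 chips, eligible: B, C, D, E, F
Pot 3: 100 chips, eligible: B, C, D, E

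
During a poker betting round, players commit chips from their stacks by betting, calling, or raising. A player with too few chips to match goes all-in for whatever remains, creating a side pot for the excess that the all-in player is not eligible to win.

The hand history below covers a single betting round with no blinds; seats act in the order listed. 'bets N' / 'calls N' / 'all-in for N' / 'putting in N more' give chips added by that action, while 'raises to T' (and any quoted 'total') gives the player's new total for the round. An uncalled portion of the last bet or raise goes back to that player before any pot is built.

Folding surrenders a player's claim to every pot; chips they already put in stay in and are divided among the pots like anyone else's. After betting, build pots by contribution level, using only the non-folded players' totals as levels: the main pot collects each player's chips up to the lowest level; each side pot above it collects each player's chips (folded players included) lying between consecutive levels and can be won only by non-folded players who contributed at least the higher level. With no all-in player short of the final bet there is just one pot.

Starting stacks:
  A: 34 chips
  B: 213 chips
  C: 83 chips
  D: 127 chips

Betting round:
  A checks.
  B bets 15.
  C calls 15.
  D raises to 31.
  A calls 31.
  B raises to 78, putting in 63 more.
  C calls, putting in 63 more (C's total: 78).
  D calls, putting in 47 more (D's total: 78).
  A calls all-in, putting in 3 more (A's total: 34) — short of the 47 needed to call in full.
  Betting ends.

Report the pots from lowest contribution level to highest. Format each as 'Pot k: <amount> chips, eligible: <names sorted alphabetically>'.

Contributions: A=34, B=78, C=78, D=78
Pot levels (distinct totals of non-folded players): 34, 78
Layer 1-34: 34 each from A, B, C, D = 34*4 = 136 chips; eligible A, B, C, D
Layer 35-78: 44 each from B, C, D = 44*3 = 132 chips; eligible B, C, D

Pot 1: 136 chips, eligible: A, B, C, D
Pot 2: 132 chips, eligible: B, C, D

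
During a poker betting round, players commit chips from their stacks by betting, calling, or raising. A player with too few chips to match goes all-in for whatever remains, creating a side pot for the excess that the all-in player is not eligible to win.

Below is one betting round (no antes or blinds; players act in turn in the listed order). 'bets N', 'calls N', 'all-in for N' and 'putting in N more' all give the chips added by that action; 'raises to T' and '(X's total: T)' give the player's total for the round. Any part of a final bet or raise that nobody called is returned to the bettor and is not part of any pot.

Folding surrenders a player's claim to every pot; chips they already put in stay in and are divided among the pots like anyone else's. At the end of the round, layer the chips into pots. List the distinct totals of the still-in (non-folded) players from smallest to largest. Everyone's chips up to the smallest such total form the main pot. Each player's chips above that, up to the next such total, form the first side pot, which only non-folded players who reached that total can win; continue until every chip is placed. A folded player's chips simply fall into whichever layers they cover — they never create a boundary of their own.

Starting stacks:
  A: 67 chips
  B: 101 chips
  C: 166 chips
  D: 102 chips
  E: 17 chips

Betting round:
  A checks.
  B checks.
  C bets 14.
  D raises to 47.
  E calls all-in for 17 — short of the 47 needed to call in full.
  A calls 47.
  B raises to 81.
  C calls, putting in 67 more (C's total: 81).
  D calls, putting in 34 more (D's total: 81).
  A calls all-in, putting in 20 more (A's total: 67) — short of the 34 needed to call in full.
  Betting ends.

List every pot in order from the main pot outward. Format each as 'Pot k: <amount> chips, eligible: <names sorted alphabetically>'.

Contributions: A=67, B=81, C=81, D=81, E=17
Pot levels (distinct totals of non-folded players): 17, 67, 81
Layer 1-17: 17 each from A, B, C, D, E = 17*5 = 85 chips; eligible A, B, C, D, E
Layer 18-67: 50 each from A, B, C, D = 50*4 = 200 chips; eligible A, B, C, D
Layer 68-81: 14 each from B, C, D = 14*3 = 42 chips; eligible B, C, D

Pot 1: 85 chips, eligible: A, B, C, D, E
Pot 2: 200 chips, eligible: A, B, C, D
Pot 3: 42 chips, eligible: B, C, D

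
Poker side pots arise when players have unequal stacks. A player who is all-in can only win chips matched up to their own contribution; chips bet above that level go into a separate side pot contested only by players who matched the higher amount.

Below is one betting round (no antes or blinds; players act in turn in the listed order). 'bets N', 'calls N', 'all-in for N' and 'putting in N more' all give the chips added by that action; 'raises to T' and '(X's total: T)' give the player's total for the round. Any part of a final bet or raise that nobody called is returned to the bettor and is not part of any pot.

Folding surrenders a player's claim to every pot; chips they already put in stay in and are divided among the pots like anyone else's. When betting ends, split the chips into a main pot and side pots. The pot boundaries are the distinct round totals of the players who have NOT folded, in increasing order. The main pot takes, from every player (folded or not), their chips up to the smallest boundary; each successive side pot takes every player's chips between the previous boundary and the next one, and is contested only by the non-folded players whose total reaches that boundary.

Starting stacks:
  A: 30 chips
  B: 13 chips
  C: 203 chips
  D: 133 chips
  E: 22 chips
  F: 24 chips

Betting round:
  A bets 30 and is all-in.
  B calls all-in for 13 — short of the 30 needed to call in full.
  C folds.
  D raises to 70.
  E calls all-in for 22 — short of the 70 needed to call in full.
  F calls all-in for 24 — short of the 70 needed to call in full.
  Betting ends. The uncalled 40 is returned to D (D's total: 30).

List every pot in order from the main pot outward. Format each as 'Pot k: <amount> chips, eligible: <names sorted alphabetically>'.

Contributions (after 40 returned to D): A=30, B=13, D=30, E=22, F=24
Folded: C
Pot levels (distinct totals of non-folded players): 13, 22, 24, 30
Layer 1-13: 13 each from A, B, D, E, F = 13*5 = 65 chips; eligible A, B, D, E, F
Layer 14-22: 9 each from A, D, E, F = 9*4 = 36 chips; eligible A, D, E, F
Layer 23-24: 2 each from A, D, F = 2*3 = 6 chips; eligible A, D, F
Layer 25-30: 6 each from A, D = 6*2 = 12 chips; eligible A, D

Pot 1: 65 chips, eligible: A, B, D, E, F
Pot 2: 36 chips, eligible: A, D, E, F
Pot 3: 6 chips, eligible: A, D, F
Pot 4: 12 chips, eligible: A, D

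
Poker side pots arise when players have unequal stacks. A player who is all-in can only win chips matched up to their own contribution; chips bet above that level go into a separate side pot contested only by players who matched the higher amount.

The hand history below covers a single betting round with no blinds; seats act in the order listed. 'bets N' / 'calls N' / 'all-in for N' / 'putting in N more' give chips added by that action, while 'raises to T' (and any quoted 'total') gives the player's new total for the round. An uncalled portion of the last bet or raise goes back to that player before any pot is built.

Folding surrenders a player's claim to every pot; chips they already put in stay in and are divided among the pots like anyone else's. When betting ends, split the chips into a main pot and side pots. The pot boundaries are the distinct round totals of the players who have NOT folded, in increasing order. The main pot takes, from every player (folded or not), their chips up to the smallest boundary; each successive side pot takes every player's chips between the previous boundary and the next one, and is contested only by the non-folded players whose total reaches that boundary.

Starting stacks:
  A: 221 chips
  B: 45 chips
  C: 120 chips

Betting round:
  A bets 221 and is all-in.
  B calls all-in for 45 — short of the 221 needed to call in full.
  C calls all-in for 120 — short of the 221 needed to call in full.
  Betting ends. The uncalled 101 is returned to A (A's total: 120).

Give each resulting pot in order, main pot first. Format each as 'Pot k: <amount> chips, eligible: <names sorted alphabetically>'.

Pot 1: 135 chips, eligible: A, B, C
Pot 2: 150 chips, eligible: A, C

Derivation:
Contributions (after 101 returned to A): A=120, B=45, C=120
Pot levels (distinct totals of non-folded players): 45, 120
Layer 1-45: 45 each from A, B, C = 45*3 = 135 chips; eligible A, B, C
Layer 46-120: 75 each from A, C = 75*2 = 150 chips; eligible A, C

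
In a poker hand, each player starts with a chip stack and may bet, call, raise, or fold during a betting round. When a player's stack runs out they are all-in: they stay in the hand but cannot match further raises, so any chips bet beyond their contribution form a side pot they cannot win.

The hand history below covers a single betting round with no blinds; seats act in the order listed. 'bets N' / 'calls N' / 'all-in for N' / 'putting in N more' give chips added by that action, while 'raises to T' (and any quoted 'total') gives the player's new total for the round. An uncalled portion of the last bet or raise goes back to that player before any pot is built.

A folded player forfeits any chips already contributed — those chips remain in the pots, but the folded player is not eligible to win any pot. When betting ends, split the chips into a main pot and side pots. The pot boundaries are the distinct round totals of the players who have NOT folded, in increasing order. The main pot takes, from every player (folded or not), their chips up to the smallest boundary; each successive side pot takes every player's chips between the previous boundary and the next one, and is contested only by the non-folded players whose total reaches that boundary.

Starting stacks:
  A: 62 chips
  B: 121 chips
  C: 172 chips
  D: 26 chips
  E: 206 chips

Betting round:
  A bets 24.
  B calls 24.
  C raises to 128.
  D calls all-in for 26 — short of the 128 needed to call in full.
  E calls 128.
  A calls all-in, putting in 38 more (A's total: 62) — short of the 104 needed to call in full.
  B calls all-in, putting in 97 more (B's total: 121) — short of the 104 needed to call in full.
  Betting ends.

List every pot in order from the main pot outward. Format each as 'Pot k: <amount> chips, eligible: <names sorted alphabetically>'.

Pot 1: 130 chips, eligible: A, B, C, D, E
Pot 2: 144 chips, eligible: A, B, C, E
Pot 3: 177 chips, eligible: B, C, E
Pot 4: 14 chips, eligible: C, E

Derivation:
Contributions: A=62, B=121, C=128, D=26, E=128
Pot levels (distinct totals of non-folded players): 26, 62, 121, 128
Layer 1-26: 26 each from A, B, C, D, E = 26*5 = 130 chips; eligible A, B, C, D, E
Layer 27-62: 36 each from A, B, C, E = 36*4 = 144 chips; eligible A, B, C, E
Layer 63-121: 59 each from B, C, E = 59*3 = 177 chips; eligible B, C, E
Layer 122-128: 7 each from C, E = 7*2 = 14 chips; eligible C, E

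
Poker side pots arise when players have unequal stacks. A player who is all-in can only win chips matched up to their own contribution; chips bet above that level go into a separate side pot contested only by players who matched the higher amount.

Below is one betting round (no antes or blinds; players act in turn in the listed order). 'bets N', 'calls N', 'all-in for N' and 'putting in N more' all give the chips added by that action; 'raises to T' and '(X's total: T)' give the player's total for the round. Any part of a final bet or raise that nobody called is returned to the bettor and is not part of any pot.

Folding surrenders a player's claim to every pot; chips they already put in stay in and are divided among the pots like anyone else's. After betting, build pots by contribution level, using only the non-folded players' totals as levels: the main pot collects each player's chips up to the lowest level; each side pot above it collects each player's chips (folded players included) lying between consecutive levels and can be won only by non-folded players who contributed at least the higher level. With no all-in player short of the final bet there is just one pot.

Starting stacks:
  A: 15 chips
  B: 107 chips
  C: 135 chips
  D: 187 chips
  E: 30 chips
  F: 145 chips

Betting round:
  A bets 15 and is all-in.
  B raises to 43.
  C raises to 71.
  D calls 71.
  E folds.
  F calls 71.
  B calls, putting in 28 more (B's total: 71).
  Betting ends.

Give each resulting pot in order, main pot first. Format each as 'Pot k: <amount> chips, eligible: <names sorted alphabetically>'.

Contributions: A=15, B=71, C=71, D=71, F=71
Folded: E
Pot levels (distinct totals of non-folded players): 15, 71
Layer 1-15: 15 each from A, B, C, D, F = 15*5 = 75 chips; eligible A, B, C, D, F
Layer 16-71: 56 each from B, C, D, F = 56*4 = 224 chips; eligible B, C, D, F

Pot 1: 75 chips, eligible: A, B, C, D, F
Pot 2: 224 chips, eligible: B, C, D, F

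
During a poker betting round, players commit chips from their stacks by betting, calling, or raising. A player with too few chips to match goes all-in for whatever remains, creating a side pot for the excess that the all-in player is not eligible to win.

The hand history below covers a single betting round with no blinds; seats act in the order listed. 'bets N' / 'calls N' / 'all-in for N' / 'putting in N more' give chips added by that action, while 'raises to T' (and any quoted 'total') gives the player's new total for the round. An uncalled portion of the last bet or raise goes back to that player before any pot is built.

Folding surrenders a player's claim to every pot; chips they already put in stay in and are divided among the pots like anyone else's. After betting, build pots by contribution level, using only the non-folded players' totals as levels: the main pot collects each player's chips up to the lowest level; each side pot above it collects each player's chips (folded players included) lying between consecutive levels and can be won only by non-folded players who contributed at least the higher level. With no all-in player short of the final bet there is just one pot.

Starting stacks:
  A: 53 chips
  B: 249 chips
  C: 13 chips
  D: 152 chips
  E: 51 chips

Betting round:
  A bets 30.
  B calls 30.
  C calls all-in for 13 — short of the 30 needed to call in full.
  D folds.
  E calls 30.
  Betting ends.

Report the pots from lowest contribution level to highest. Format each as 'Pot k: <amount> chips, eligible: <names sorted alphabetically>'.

Contributions: A=30, B=30, C=13, E=30
Folded: D
Pot levels (distinct totals of non-folded players): 13, 30
Layer 1-13: 13 each from A, B, C, E = 13*4 = 52 chips; eligible A, B, C, E
Layer 14-30: 17 each from A, B, E = 17*3 = 51 chips; eligible A, B, E

Pot 1: 52 chips, eligible: A, B, C, E
Pot 2: 51 chips, eligible: A, B, E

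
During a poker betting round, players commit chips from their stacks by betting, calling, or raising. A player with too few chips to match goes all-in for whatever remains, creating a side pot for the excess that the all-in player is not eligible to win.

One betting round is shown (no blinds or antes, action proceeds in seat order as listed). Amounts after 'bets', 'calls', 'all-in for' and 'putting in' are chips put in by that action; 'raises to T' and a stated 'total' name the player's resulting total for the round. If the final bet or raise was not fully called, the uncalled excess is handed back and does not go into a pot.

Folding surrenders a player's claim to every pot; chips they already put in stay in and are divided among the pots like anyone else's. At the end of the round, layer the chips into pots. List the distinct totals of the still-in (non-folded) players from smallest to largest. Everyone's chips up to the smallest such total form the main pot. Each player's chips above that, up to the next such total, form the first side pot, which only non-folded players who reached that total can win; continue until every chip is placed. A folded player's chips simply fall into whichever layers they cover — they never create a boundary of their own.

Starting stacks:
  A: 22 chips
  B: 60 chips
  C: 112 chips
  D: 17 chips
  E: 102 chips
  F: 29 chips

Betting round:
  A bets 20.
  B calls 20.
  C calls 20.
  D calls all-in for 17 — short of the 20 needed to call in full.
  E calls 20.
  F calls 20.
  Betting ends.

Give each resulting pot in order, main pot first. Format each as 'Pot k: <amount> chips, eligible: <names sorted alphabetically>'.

Pot 1: 102 chips, eligible: A, B, C, D, E, F
Pot 2: 15 chips, eligible: A, B, C, E, F

Derivation:
Contributions: A=20, B=20, C=20, D=17, E=20, F=20
Pot levels (distinct totals of non-folded players): 17, 20
Layer 1-17: 17 each from A, B, C, D, E, F = 17*6 = 102 chips; eligible A, B, C, D, E, F
Layer 18-20: 3 each from A, B, C, E, F = 3*5 = 15 chips; eligible A, B, C, E, F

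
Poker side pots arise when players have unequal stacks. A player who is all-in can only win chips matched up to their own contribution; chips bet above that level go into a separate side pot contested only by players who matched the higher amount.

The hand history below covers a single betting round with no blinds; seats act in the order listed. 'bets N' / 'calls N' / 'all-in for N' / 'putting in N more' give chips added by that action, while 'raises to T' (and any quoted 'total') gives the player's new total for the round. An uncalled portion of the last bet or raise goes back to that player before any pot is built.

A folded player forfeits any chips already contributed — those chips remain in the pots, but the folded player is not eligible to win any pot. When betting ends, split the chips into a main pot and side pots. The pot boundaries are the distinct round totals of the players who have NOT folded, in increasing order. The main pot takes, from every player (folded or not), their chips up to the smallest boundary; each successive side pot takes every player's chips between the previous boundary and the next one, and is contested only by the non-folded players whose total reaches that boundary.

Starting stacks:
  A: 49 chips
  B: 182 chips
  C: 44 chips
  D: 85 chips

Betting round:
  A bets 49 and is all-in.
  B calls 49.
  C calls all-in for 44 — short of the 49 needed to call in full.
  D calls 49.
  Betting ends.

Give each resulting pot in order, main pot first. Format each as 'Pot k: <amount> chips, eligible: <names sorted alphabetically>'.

Pot 1: 176 chips, eligible: A, B, C, D
Pot 2: 15 chips, eligible: A, B, D

Derivation:
Contributions: A=49, B=49, C=44, D=49
Pot levels (distinct totals of non-folded players): 44, 49
Layer 1-44: 44 each from A, B, C, D = 44*4 = 176 chips; eligible A, B, C, D
Layer 45-49: 5 each from A, B, D = 5*3 = 15 chips; eligible A, B, D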